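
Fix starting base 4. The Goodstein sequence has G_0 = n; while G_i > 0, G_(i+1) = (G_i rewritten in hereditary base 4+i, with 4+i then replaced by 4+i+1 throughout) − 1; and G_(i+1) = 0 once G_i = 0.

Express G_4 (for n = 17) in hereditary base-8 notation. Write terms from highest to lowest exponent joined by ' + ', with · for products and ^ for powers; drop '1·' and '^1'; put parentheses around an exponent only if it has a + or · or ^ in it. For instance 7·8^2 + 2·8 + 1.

5·8 + 3

G_0 = 17. HB_4(17) = 4^2 + 1. Bump = 26. G_1 = 25.
G_1 = 25. HB_5(25) = 5^2. Bump = 36. G_2 = 35.
G_2 = 35. HB_6(35) = 5·6 + 5. Bump = 40. G_3 = 39.
G_3 = 39. HB_7(39) = 5·7 + 4. Bump = 44. G_4 = 43.
G_4 = 43. HB_8(43) = 5·8 + 3. Bump = 48. G_5 = 47.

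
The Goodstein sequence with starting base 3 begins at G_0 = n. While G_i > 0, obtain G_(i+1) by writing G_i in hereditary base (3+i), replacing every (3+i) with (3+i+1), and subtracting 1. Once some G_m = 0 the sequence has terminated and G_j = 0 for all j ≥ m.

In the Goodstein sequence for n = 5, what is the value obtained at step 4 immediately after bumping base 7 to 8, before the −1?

G_0 = 5. HB_3(5) = 3 + 2. Bump = 6. G_1 = 5.
G_1 = 5. HB_4(5) = 4 + 1. Bump = 6. G_2 = 5.
G_2 = 5. HB_5(5) = 5. Bump = 6. G_3 = 5.
G_3 = 5. HB_6(5) = 5. Bump = 5. G_4 = 4.
G_4 = 4. HB_7(4) = 4. Bump = 4. G_5 = 3.

4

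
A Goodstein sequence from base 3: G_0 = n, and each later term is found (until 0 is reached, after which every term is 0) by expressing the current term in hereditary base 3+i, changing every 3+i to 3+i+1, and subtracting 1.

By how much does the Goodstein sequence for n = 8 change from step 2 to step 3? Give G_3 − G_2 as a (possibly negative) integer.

1

8 —HB3→ 2·3 + 2 —bump→ 2·4 + 2 = 10 —(−1)→ 9
9 —HB4→ 2·4 + 1 —bump→ 2·5 + 1 = 11 —(−1)→ 10
10 —HB5→ 2·5 —bump→ 2·6 = 12 —(−1)→ 11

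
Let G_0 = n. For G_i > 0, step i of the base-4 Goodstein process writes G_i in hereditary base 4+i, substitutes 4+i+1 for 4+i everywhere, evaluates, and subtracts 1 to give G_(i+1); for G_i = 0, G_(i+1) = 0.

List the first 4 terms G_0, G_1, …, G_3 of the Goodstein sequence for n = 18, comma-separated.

18, 26, 36, 48

(0) 18|_4 = 4^2 + 2 ↦ 5^2 + 2|_5 = 27 ⇒ 26
(1) 26|_5 = 5^2 + 1 ↦ 6^2 + 1|_6 = 37 ⇒ 36
(2) 36|_6 = 6^2 ↦ 7^2|_7 = 49 ⇒ 48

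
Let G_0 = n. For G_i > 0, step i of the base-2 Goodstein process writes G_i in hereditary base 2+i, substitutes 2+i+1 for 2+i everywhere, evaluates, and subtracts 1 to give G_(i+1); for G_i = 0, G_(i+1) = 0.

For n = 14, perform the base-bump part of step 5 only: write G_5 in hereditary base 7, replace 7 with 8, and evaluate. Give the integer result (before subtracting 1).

134404972

(0) 14|_2 = 2^(2 + 1) + 2^2 + 2 ↦ 3^(3 + 1) + 3^3 + 3|_3 = 111 ⇒ 110
(1) 110|_3 = 3^(3 + 1) + 3^3 + 2 ↦ 4^(4 + 1) + 4^4 + 2|_4 = 1282 ⇒ 1281
(2) 1281|_4 = 4^(4 + 1) + 4^4 + 1 ↦ 5^(5 + 1) + 5^5 + 1|_5 = 18751 ⇒ 18750
(3) 18750|_5 = 5^(5 + 1) + 5^5 ↦ 6^(6 + 1) + 6^6|_6 = 326592 ⇒ 326591
(4) 326591|_6 = 6^(6 + 1) + 5·6^5 + 5·6^4 + 5·6^3 + 5·6^2 + 5·6 + 5 ↦ 7^(7 + 1) + 5·7^5 + 5·7^4 + 5·7^3 + 5·7^2 + 5·7 + 5|_7 = 5862841 ⇒ 5862840
(5) 5862840|_7 = 7^(7 + 1) + 5·7^5 + 5·7^4 + 5·7^3 + 5·7^2 + 5·7 + 4 ↦ 8^(8 + 1) + 5·8^5 + 5·8^4 + 5·8^3 + 5·8^2 + 5·8 + 4|_8 = 134404972 ⇒ 134404971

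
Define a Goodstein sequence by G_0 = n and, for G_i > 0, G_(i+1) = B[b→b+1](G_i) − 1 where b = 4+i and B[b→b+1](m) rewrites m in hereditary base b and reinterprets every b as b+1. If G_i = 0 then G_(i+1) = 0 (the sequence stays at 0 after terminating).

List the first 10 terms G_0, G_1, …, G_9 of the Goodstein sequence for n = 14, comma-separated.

14, 16, 18, 20, 21, 22, 23, 24, 25, 26

(0) 14|_4 = 3·4 + 2 ↦ 3·5 + 2|_5 = 17 ⇒ 16
(1) 16|_5 = 3·5 + 1 ↦ 3·6 + 1|_6 = 19 ⇒ 18
(2) 18|_6 = 3·6 ↦ 3·7|_7 = 21 ⇒ 20
(3) 20|_7 = 2·7 + 6 ↦ 2·8 + 6|_8 = 22 ⇒ 21
(4) 21|_8 = 2·8 + 5 ↦ 2·9 + 5|_9 = 23 ⇒ 22
(5) 22|_9 = 2·9 + 4 ↦ 2·10 + 4|_10 = 24 ⇒ 23
(6) 23|_10 = 2·10 + 3 ↦ 2·11 + 3|_11 = 25 ⇒ 24
(7) 24|_11 = 2·11 + 2 ↦ 2·12 + 2|_12 = 26 ⇒ 25
(8) 25|_12 = 2·12 + 1 ↦ 2·13 + 1|_13 = 27 ⇒ 26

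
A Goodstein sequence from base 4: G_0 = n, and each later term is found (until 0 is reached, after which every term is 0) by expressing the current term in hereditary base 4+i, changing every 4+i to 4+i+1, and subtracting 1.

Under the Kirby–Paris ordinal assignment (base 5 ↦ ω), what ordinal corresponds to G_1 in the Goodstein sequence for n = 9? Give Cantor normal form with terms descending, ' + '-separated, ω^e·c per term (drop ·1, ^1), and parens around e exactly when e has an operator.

ω·2

base 4: 9 = 2·4 + 1; at 5: 2·5 + 1 = 11; next = 10
base 5: 10 = 2·5; at 6: 2·6 = 12; next = 11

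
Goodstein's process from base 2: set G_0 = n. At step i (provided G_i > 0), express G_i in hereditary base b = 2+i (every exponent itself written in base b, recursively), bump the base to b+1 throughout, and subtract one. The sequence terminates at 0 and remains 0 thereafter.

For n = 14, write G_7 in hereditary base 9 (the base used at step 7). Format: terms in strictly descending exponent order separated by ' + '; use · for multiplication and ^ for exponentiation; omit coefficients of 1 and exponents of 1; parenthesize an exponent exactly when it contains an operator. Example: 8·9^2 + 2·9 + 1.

9^(9 + 1) + 5·9^5 + 5·9^4 + 5·9^3 + 5·9^2 + 5·9 + 2

[0] 14 ≡ 2^(2 + 1) + 2^2 + 2 (base 2). Lift 3: 111. −1: 110.
[1] 110 ≡ 3^(3 + 1) + 3^3 + 2 (base 3). Lift 4: 1282. −1: 1281.
[2] 1281 ≡ 4^(4 + 1) + 4^4 + 1 (base 4). Lift 5: 18751. −1: 18750.
[3] 18750 ≡ 5^(5 + 1) + 5^5 (base 5). Lift 6: 326592. −1: 326591.
[4] 326591 ≡ 6^(6 + 1) + 5·6^5 + 5·6^4 + 5·6^3 + 5·6^2 + 5·6 + 5 (base 6). Lift 7: 5862841. −1: 5862840.
[5] 5862840 ≡ 7^(7 + 1) + 5·7^5 + 5·7^4 + 5·7^3 + 5·7^2 + 5·7 + 4 (base 7). Lift 8: 134404972. −1: 134404971.
[6] 134404971 ≡ 8^(8 + 1) + 5·8^5 + 5·8^4 + 5·8^3 + 5·8^2 + 5·8 + 3 (base 8). Lift 9: 3487116549. −1: 3487116548.
[7] 3487116548 ≡ 9^(9 + 1) + 5·9^5 + 5·9^4 + 5·9^3 + 5·9^2 + 5·9 + 2 (base 9). Lift 10: 100000555552. −1: 100000555551.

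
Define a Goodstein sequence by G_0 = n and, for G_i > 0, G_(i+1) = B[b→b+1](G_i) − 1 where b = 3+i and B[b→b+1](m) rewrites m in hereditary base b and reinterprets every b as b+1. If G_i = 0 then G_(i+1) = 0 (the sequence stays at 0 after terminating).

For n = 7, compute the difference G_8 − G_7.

-1

[0] 7 ≡ 2·3 + 1 (base 3). Lift 4: 9. −1: 8.
[1] 8 ≡ 2·4 (base 4). Lift 5: 10. −1: 9.
[2] 9 ≡ 5 + 4 (base 5). Lift 6: 10. −1: 9.
[3] 9 ≡ 6 + 3 (base 6). Lift 7: 10. −1: 9.
[4] 9 ≡ 7 + 2 (base 7). Lift 8: 10. −1: 9.
[5] 9 ≡ 8 + 1 (base 8). Lift 9: 10. −1: 9.
[6] 9 ≡ 9 (base 9). Lift 10: 10. −1: 9.
[7] 9 ≡ 9 (base 10). Lift 11: 9. −1: 8.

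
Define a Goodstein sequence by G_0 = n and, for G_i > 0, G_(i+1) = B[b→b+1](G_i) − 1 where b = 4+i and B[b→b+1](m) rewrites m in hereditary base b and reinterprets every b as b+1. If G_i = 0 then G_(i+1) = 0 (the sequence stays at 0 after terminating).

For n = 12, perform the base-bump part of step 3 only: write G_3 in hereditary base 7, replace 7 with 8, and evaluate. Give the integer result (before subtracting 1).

[0] 12 ≡ 3·4 (base 4). Lift 5: 15. −1: 14.
[1] 14 ≡ 2·5 + 4 (base 5). Lift 6: 16. −1: 15.
[2] 15 ≡ 2·6 + 3 (base 6). Lift 7: 17. −1: 16.
[3] 16 ≡ 2·7 + 2 (base 7). Lift 8: 18. −1: 17.

18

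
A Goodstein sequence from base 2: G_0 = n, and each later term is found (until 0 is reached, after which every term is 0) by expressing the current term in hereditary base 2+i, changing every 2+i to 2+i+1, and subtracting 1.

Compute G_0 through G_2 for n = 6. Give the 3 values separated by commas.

6, 29, 257

G_0=6  [base 2] 2^2 + 2  →[2↦3]→  3^3 + 3 = 30  −1 ⇒ G_1=29
G_1=29  [base 3] 3^3 + 2  →[3↦4]→  4^4 + 2 = 258  −1 ⇒ G_2=257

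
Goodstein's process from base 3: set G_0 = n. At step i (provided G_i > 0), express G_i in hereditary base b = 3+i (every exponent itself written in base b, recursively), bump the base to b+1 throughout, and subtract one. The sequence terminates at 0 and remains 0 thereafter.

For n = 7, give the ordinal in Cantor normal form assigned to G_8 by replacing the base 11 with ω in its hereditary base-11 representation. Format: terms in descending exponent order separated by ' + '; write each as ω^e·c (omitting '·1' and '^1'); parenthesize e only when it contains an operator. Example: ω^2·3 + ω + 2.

8

i=0: 7 = 2·3 + 1 (b=3); 3→4: 2·4 + 1 = 9; 9−1 = 8
i=1: 8 = 2·4 (b=4); 4→5: 2·5 = 10; 10−1 = 9
i=2: 9 = 5 + 4 (b=5); 5→6: 6 + 4 = 10; 10−1 = 9
i=3: 9 = 6 + 3 (b=6); 6→7: 7 + 3 = 10; 10−1 = 9
i=4: 9 = 7 + 2 (b=7); 7→8: 8 + 2 = 10; 10−1 = 9
i=5: 9 = 8 + 1 (b=8); 8→9: 9 + 1 = 10; 10−1 = 9
i=6: 9 = 9 (b=9); 9→10: 10 = 10; 10−1 = 9
i=7: 9 = 9 (b=10); 10→11: 9 = 9; 9−1 = 8
i=8: 8 = 8 (b=11); 11→12: 8 = 8; 8−1 = 7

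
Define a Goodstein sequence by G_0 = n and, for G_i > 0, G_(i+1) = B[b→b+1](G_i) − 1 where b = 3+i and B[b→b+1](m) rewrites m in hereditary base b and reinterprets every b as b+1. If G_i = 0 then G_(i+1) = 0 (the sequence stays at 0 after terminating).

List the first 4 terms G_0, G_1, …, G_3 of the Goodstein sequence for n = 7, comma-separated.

7, 8, 9, 9

i=0: 7 = 2·3 + 1 (b=3); 3→4: 2·4 + 1 = 9; 9−1 = 8
i=1: 8 = 2·4 (b=4); 4→5: 2·5 = 10; 10−1 = 9
i=2: 9 = 5 + 4 (b=5); 5→6: 6 + 4 = 10; 10−1 = 9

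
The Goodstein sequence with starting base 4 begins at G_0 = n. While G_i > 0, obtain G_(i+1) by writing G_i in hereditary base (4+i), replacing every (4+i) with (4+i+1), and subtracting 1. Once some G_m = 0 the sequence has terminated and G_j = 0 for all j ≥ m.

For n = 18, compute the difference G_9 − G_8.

5

i=0: 18 = 4^2 + 2 (b=4); 4→5: 5^2 + 2 = 27; 27−1 = 26
i=1: 26 = 5^2 + 1 (b=5); 5→6: 6^2 + 1 = 37; 37−1 = 36
i=2: 36 = 6^2 (b=6); 6→7: 7^2 = 49; 49−1 = 48
i=3: 48 = 6·7 + 6 (b=7); 7→8: 6·8 + 6 = 54; 54−1 = 53
i=4: 53 = 6·8 + 5 (b=8); 8→9: 6·9 + 5 = 59; 59−1 = 58
i=5: 58 = 6·9 + 4 (b=9); 9→10: 6·10 + 4 = 64; 64−1 = 63
i=6: 63 = 6·10 + 3 (b=10); 10→11: 6·11 + 3 = 69; 69−1 = 68
i=7: 68 = 6·11 + 2 (b=11); 11→12: 6·12 + 2 = 74; 74−1 = 73
i=8: 73 = 6·12 + 1 (b=12); 12→13: 6·13 + 1 = 79; 79−1 = 78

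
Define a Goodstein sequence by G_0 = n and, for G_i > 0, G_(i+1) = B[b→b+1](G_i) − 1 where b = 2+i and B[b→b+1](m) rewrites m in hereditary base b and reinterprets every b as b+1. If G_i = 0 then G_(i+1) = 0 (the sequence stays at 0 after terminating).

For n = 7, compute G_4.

G_0 = 7. HB_2(7) = 2^2 + 2 + 1. Bump = 31. G_1 = 30.
G_1 = 30. HB_3(30) = 3^3 + 3. Bump = 260. G_2 = 259.
G_2 = 259. HB_4(259) = 4^4 + 3. Bump = 3128. G_3 = 3127.
G_3 = 3127. HB_5(3127) = 5^5 + 2. Bump = 46658. G_4 = 46657.

46657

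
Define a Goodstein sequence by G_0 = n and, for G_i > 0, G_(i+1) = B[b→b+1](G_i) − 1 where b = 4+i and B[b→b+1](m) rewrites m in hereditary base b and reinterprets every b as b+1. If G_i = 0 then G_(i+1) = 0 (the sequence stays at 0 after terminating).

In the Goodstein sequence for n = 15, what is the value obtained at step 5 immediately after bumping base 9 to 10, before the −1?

(0) 15|_4 = 3·4 + 3 ↦ 3·5 + 3|_5 = 18 ⇒ 17
(1) 17|_5 = 3·5 + 2 ↦ 3·6 + 2|_6 = 20 ⇒ 19
(2) 19|_6 = 3·6 + 1 ↦ 3·7 + 1|_7 = 22 ⇒ 21
(3) 21|_7 = 3·7 ↦ 3·8|_8 = 24 ⇒ 23
(4) 23|_8 = 2·8 + 7 ↦ 2·9 + 7|_9 = 25 ⇒ 24

26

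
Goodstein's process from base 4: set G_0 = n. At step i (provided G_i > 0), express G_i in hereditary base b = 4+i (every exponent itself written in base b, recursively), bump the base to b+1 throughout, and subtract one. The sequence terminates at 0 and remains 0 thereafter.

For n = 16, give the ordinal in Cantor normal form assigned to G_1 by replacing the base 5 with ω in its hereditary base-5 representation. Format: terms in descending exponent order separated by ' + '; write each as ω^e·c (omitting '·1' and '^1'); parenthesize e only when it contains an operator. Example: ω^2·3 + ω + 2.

ω·4 + 4

i=0: 16 = 4^2 (b=4); 4→5: 5^2 = 25; 25−1 = 24
i=1: 24 = 4·5 + 4 (b=5); 5→6: 4·6 + 4 = 28; 28−1 = 27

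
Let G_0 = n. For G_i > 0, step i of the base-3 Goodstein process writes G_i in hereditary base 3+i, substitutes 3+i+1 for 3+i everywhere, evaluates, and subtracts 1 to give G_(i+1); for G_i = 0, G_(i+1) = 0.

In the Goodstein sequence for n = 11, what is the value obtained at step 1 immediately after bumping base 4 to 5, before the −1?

26

[0] 11 ≡ 3^2 + 2 (base 3). Lift 4: 18. −1: 17.
[1] 17 ≡ 4^2 + 1 (base 4). Lift 5: 26. −1: 25.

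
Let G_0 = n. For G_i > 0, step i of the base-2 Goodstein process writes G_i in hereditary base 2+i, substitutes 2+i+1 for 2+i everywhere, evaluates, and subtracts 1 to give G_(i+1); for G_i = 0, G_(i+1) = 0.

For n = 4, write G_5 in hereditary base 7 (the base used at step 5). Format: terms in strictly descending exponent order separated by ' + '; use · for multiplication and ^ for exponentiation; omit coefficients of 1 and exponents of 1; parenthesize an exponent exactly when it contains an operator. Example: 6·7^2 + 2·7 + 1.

2·7^2 + 7 + 4

i=0: 4 = 2^2 (b=2); 2→3: 3^3 = 27; 27−1 = 26
i=1: 26 = 2·3^2 + 2·3 + 2 (b=3); 3→4: 2·4^2 + 2·4 + 2 = 42; 42−1 = 41
i=2: 41 = 2·4^2 + 2·4 + 1 (b=4); 4→5: 2·5^2 + 2·5 + 1 = 61; 61−1 = 60
i=3: 60 = 2·5^2 + 2·5 (b=5); 5→6: 2·6^2 + 2·6 = 84; 84−1 = 83
i=4: 83 = 2·6^2 + 6 + 5 (b=6); 6→7: 2·7^2 + 7 + 5 = 110; 110−1 = 109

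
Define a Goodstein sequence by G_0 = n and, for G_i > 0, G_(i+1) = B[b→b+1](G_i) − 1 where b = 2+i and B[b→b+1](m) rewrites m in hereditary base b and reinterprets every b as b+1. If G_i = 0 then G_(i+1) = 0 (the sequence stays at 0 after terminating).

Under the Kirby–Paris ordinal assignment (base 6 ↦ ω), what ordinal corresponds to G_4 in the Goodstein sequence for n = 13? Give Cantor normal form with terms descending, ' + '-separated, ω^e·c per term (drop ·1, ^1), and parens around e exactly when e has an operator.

ω^(ω + 1) + ω^3·3 + ω^2·3 + ω·3 + 1

step 0: 13 = 2^(2 + 1) + 2^2 + 1; sub 3 for 2: 3^(3 + 1) + 3^3 + 1; = 109; G_1 = 109−1 = 108
step 1: 108 = 3^(3 + 1) + 3^3; sub 4 for 3: 4^(4 + 1) + 4^4; = 1280; G_2 = 1280−1 = 1279
step 2: 1279 = 4^(4 + 1) + 3·4^3 + 3·4^2 + 3·4 + 3; sub 5 for 4: 5^(5 + 1) + 3·5^3 + 3·5^2 + 3·5 + 3; = 16093; G_3 = 16093−1 = 16092
step 3: 16092 = 5^(5 + 1) + 3·5^3 + 3·5^2 + 3·5 + 2; sub 6 for 5: 6^(6 + 1) + 3·6^3 + 3·6^2 + 3·6 + 2; = 280712; G_4 = 280712−1 = 280711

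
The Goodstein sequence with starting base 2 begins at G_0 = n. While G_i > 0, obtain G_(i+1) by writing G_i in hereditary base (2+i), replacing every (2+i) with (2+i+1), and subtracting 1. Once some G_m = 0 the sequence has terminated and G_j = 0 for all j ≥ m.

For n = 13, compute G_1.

[0] 13 ≡ 2^(2 + 1) + 2^2 + 1 (base 2). Lift 3: 109. −1: 108.
[1] 108 ≡ 3^(3 + 1) + 3^3 (base 3). Lift 4: 1280. −1: 1279.

108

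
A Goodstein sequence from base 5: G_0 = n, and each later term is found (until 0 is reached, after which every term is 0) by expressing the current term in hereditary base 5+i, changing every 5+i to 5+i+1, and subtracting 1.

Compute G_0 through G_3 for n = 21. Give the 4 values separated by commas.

21, 24, 27, 29

step 0: 21 = 4·5 + 1; sub 6 for 5: 4·6 + 1; = 25; G_1 = 25−1 = 24
step 1: 24 = 4·6; sub 7 for 6: 4·7; = 28; G_2 = 28−1 = 27
step 2: 27 = 3·7 + 6; sub 8 for 7: 3·8 + 6; = 30; G_3 = 30−1 = 29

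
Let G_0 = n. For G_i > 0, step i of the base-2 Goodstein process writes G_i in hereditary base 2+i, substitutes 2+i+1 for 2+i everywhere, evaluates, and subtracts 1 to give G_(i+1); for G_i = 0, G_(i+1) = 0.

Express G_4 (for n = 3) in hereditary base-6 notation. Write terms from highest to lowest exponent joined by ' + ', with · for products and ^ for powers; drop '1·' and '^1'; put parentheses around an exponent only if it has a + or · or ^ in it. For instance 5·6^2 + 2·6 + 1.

1

G_0 = 3. HB_2(3) = 2 + 1. Bump = 4. G_1 = 3.
G_1 = 3. HB_3(3) = 3. Bump = 4. G_2 = 3.
G_2 = 3. HB_4(3) = 3. Bump = 3. G_3 = 2.
G_3 = 2. HB_5(2) = 2. Bump = 2. G_4 = 1.
G_4 = 1. HB_6(1) = 1. Bump = 1. G_5 = 0.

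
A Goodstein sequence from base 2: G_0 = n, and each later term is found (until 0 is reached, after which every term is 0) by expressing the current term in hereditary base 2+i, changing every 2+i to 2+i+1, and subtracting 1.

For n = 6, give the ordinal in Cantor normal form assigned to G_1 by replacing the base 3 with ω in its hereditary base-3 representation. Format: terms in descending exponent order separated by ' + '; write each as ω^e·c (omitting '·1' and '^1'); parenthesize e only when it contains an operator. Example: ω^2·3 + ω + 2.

(0) 6|_2 = 2^2 + 2 ↦ 3^3 + 3|_3 = 30 ⇒ 29
(1) 29|_3 = 3^3 + 2 ↦ 4^4 + 2|_4 = 258 ⇒ 257

ω^ω + 2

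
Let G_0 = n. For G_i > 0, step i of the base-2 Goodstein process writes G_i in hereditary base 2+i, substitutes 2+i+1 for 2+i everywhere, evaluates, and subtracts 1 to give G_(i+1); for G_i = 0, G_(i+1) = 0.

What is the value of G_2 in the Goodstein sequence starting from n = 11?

i=0: 11 = 2^(2 + 1) + 2 + 1 (b=2); 2→3: 3^(3 + 1) + 3 + 1 = 85; 85−1 = 84
i=1: 84 = 3^(3 + 1) + 3 (b=3); 3→4: 4^(4 + 1) + 4 = 1028; 1028−1 = 1027
i=2: 1027 = 4^(4 + 1) + 3 (b=4); 4→5: 5^(5 + 1) + 3 = 15628; 15628−1 = 15627

1027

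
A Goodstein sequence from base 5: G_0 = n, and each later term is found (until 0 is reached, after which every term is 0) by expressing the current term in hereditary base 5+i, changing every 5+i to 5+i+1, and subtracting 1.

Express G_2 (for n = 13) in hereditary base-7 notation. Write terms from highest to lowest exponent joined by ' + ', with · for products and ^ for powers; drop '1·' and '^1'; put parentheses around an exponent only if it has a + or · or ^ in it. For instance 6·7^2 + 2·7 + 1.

(0) 13|_5 = 2·5 + 3 ↦ 2·6 + 3|_6 = 15 ⇒ 14
(1) 14|_6 = 2·6 + 2 ↦ 2·7 + 2|_7 = 16 ⇒ 15

2·7 + 1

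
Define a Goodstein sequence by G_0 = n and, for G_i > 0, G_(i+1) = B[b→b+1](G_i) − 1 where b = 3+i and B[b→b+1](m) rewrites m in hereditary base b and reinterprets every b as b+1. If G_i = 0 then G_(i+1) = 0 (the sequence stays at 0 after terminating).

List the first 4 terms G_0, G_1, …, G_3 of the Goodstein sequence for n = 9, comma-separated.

9, 15, 17, 19

[0] 9 ≡ 3^2 (base 3). Lift 4: 16. −1: 15.
[1] 15 ≡ 3·4 + 3 (base 4). Lift 5: 18. −1: 17.
[2] 17 ≡ 3·5 + 2 (base 5). Lift 6: 20. −1: 19.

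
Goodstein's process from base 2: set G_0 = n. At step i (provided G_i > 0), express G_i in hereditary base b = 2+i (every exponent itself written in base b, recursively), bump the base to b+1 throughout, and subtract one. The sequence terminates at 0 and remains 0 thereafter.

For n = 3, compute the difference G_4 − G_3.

-1

G_0 = 3. HB_2(3) = 2 + 1. Bump = 4. G_1 = 3.
G_1 = 3. HB_3(3) = 3. Bump = 4. G_2 = 3.
G_2 = 3. HB_4(3) = 3. Bump = 3. G_3 = 2.
G_3 = 2. HB_5(2) = 2. Bump = 2. G_4 = 1.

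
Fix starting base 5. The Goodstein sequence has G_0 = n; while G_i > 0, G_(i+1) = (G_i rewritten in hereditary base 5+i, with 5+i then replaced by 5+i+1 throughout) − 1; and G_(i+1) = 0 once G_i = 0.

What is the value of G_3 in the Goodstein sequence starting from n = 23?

i=0: 23 = 4·5 + 3 (b=5); 5→6: 4·6 + 3 = 27; 27−1 = 26
i=1: 26 = 4·6 + 2 (b=6); 6→7: 4·7 + 2 = 30; 30−1 = 29
i=2: 29 = 4·7 + 1 (b=7); 7→8: 4·8 + 1 = 33; 33−1 = 32
i=3: 32 = 4·8 (b=8); 8→9: 4·9 = 36; 36−1 = 35

32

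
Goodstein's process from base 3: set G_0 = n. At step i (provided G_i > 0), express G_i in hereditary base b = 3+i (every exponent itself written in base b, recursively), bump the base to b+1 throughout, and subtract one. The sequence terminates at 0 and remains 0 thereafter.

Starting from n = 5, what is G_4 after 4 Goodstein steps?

4

i=0: 5 = 3 + 2 (b=3); 3→4: 4 + 2 = 6; 6−1 = 5
i=1: 5 = 4 + 1 (b=4); 4→5: 5 + 1 = 6; 6−1 = 5
i=2: 5 = 5 (b=5); 5→6: 6 = 6; 6−1 = 5
i=3: 5 = 5 (b=6); 6→7: 5 = 5; 5−1 = 4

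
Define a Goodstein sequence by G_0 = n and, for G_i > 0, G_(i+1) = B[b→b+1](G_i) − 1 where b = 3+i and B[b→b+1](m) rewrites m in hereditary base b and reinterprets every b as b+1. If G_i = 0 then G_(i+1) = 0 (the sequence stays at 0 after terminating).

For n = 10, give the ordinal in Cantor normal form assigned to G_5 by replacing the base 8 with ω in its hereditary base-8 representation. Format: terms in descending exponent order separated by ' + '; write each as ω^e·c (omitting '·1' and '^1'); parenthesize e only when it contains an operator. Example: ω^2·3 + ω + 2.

ω·4 + 1

G_0 = 10. HB_3(10) = 3^2 + 1. Bump = 17. G_1 = 16.
G_1 = 16. HB_4(16) = 4^2. Bump = 25. G_2 = 24.
G_2 = 24. HB_5(24) = 4·5 + 4. Bump = 28. G_3 = 27.
G_3 = 27. HB_6(27) = 4·6 + 3. Bump = 31. G_4 = 30.
G_4 = 30. HB_7(30) = 4·7 + 2. Bump = 34. G_5 = 33.
G_5 = 33. HB_8(33) = 4·8 + 1. Bump = 37. G_6 = 36.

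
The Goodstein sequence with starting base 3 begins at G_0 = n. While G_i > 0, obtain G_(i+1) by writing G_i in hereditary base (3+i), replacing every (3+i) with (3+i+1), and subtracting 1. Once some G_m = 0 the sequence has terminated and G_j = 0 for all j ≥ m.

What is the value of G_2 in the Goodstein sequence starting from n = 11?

[0] 11 ≡ 3^2 + 2 (base 3). Lift 4: 18. −1: 17.
[1] 17 ≡ 4^2 + 1 (base 4). Lift 5: 26. −1: 25.
[2] 25 ≡ 5^2 (base 5). Lift 6: 36. −1: 35.

25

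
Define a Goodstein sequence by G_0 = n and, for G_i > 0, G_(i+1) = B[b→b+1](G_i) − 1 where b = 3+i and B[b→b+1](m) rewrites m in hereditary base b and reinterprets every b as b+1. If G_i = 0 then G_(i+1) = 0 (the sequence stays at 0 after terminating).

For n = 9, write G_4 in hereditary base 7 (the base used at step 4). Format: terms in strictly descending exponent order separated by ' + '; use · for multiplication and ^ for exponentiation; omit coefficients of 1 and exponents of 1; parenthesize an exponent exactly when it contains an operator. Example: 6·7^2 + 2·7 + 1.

base 3: 9 = 3^2; at 4: 4^2 = 16; next = 15
base 4: 15 = 3·4 + 3; at 5: 3·5 + 3 = 18; next = 17
base 5: 17 = 3·5 + 2; at 6: 3·6 + 2 = 20; next = 19
base 6: 19 = 3·6 + 1; at 7: 3·7 + 1 = 22; next = 21
base 7: 21 = 3·7; at 8: 3·8 = 24; next = 23

3·7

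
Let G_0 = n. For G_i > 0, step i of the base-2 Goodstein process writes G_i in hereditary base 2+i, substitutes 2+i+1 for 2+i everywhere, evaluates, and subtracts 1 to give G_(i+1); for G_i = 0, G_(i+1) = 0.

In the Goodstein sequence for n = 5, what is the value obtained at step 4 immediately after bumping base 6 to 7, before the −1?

5 —HB2→ 2^2 + 1 —bump→ 3^3 + 1 = 28 —(−1)→ 27
27 —HB3→ 3^3 —bump→ 4^4 = 256 —(−1)→ 255
255 —HB4→ 3·4^3 + 3·4^2 + 3·4 + 3 —bump→ 3·5^3 + 3·5^2 + 3·5 + 3 = 468 —(−1)→ 467
467 —HB5→ 3·5^3 + 3·5^2 + 3·5 + 2 —bump→ 3·6^3 + 3·6^2 + 3·6 + 2 = 776 —(−1)→ 775

1198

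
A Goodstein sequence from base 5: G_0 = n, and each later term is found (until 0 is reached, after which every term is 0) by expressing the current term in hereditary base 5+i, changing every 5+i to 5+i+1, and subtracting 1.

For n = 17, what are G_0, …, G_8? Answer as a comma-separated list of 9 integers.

i=0: 17 = 3·5 + 2 (b=5); 5→6: 3·6 + 2 = 20; 20−1 = 19
i=1: 19 = 3·6 + 1 (b=6); 6→7: 3·7 + 1 = 22; 22−1 = 21
i=2: 21 = 3·7 (b=7); 7→8: 3·8 = 24; 24−1 = 23
i=3: 23 = 2·8 + 7 (b=8); 8→9: 2·9 + 7 = 25; 25−1 = 24
i=4: 24 = 2·9 + 6 (b=9); 9→10: 2·10 + 6 = 26; 26−1 = 25
i=5: 25 = 2·10 + 5 (b=10); 10→11: 2·11 + 5 = 27; 27−1 = 26
i=6: 26 = 2·11 + 4 (b=11); 11→12: 2·12 + 4 = 28; 28−1 = 27
i=7: 27 = 2·12 + 3 (b=12); 12→13: 2·13 + 3 = 29; 29−1 = 28

17, 19, 21, 23, 24, 25, 26, 27, 28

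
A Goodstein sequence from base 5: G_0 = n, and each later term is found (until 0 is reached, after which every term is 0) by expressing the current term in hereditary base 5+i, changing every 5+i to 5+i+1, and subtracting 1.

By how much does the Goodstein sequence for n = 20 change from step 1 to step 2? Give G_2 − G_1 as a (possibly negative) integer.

G_0 = 20. HB_5(20) = 4·5. Bump = 24. G_1 = 23.
G_1 = 23. HB_6(23) = 3·6 + 5. Bump = 26. G_2 = 25.

2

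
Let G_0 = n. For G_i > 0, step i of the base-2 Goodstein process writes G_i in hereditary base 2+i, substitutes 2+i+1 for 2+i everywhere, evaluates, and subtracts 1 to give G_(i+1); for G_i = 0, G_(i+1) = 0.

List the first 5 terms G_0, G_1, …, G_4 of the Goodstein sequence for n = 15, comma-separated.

15, 111, 1283, 18752, 326593

15 —HB2→ 2^(2 + 1) + 2^2 + 2 + 1 —bump→ 3^(3 + 1) + 3^3 + 3 + 1 = 112 —(−1)→ 111
111 —HB3→ 3^(3 + 1) + 3^3 + 3 —bump→ 4^(4 + 1) + 4^4 + 4 = 1284 —(−1)→ 1283
1283 —HB4→ 4^(4 + 1) + 4^4 + 3 —bump→ 5^(5 + 1) + 5^5 + 3 = 18753 —(−1)→ 18752
18752 —HB5→ 5^(5 + 1) + 5^5 + 2 —bump→ 6^(6 + 1) + 6^6 + 2 = 326594 —(−1)→ 326593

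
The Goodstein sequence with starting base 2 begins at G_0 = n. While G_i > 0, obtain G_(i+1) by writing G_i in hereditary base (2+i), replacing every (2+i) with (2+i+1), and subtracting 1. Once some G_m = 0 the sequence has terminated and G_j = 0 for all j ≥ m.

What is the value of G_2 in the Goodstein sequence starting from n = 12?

1065

step 0: 12 = 2^(2 + 1) + 2^2; sub 3 for 2: 3^(3 + 1) + 3^3; = 108; G_1 = 108−1 = 107
step 1: 107 = 3^(3 + 1) + 2·3^2 + 2·3 + 2; sub 4 for 3: 4^(4 + 1) + 2·4^2 + 2·4 + 2; = 1066; G_2 = 1066−1 = 1065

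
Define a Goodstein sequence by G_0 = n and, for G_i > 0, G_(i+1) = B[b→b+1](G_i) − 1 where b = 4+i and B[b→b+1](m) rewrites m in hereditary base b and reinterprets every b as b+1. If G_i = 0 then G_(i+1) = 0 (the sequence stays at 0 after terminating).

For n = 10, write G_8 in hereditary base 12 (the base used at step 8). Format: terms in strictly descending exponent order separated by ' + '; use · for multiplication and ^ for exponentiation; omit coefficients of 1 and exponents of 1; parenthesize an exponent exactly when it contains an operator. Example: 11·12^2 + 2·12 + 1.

step 0: 10 = 2·4 + 2; sub 5 for 4: 2·5 + 2; = 12; G_1 = 12−1 = 11
step 1: 11 = 2·5 + 1; sub 6 for 5: 2·6 + 1; = 13; G_2 = 13−1 = 12
step 2: 12 = 2·6; sub 7 for 6: 2·7; = 14; G_3 = 14−1 = 13
step 3: 13 = 7 + 6; sub 8 for 7: 8 + 6; = 14; G_4 = 14−1 = 13
step 4: 13 = 8 + 5; sub 9 for 8: 9 + 5; = 14; G_5 = 14−1 = 13
step 5: 13 = 9 + 4; sub 10 for 9: 10 + 4; = 14; G_6 = 14−1 = 13
step 6: 13 = 10 + 3; sub 11 for 10: 11 + 3; = 14; G_7 = 14−1 = 13
step 7: 13 = 11 + 2; sub 12 for 11: 12 + 2; = 14; G_8 = 14−1 = 13
step 8: 13 = 12 + 1; sub 13 for 12: 13 + 1; = 14; G_9 = 14−1 = 13

12 + 1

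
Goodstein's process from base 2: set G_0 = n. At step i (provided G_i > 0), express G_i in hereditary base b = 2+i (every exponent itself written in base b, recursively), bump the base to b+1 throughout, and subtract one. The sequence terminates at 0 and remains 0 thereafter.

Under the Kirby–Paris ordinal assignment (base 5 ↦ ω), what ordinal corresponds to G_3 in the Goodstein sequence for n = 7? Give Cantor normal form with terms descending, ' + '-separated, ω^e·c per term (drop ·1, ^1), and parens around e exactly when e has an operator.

G_0 = 7. HB_2(7) = 2^2 + 2 + 1. Bump = 31. G_1 = 30.
G_1 = 30. HB_3(30) = 3^3 + 3. Bump = 260. G_2 = 259.
G_2 = 259. HB_4(259) = 4^4 + 3. Bump = 3128. G_3 = 3127.

ω^ω + 2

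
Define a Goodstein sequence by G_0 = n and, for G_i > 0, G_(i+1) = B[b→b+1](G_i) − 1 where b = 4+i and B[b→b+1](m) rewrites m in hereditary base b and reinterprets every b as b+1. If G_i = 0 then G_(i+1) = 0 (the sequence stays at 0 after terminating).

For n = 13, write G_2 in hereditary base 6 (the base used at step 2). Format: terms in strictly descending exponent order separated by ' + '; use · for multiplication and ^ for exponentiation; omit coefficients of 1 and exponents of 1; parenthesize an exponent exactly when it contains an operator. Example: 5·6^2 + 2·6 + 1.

G_0 = 13. HB_4(13) = 3·4 + 1. Bump = 16. G_1 = 15.
G_1 = 15. HB_5(15) = 3·5. Bump = 18. G_2 = 17.

2·6 + 5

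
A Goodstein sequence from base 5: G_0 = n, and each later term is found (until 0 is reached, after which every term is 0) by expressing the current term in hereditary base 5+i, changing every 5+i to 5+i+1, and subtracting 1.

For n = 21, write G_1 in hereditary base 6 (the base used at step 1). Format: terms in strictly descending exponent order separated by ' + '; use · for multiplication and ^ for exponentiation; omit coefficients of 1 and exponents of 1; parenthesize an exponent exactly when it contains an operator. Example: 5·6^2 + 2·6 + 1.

G_0 = 21. HB_5(21) = 4·5 + 1. Bump = 25. G_1 = 24.
G_1 = 24. HB_6(24) = 4·6. Bump = 28. G_2 = 27.

4·6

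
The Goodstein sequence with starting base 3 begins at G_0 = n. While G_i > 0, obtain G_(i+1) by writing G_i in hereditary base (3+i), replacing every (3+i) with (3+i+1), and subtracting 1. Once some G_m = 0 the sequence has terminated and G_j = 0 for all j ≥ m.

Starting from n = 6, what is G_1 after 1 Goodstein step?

7

[0] 6 ≡ 2·3 (base 3). Lift 4: 8. −1: 7.
[1] 7 ≡ 4 + 3 (base 4). Lift 5: 8. −1: 7.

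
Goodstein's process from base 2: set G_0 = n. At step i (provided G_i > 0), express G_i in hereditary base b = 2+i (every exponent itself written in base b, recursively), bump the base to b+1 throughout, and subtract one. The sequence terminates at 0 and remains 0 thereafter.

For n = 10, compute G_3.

15625

[0] 10 ≡ 2^(2 + 1) + 2 (base 2). Lift 3: 84. −1: 83.
[1] 83 ≡ 3^(3 + 1) + 2 (base 3). Lift 4: 1026. −1: 1025.
[2] 1025 ≡ 4^(4 + 1) + 1 (base 4). Lift 5: 15626. −1: 15625.
[3] 15625 ≡ 5^(5 + 1) (base 5). Lift 6: 279936. −1: 279935.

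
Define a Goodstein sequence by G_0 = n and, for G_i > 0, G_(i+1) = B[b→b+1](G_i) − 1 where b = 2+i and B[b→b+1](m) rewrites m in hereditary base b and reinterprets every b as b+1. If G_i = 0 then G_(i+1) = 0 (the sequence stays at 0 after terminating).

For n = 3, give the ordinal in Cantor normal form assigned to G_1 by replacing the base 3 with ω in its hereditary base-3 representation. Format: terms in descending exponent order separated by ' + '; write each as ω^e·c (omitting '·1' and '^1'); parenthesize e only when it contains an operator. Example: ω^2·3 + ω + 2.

step 0: 3 = 2 + 1; sub 3 for 2: 3 + 1; = 4; G_1 = 4−1 = 3
step 1: 3 = 3; sub 4 for 3: 4; = 4; G_2 = 4−1 = 3

ω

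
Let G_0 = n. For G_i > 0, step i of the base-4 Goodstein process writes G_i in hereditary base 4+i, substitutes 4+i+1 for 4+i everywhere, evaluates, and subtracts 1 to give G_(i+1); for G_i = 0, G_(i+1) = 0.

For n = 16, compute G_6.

39

(0) 16|_4 = 4^2 ↦ 5^2|_5 = 25 ⇒ 24
(1) 24|_5 = 4·5 + 4 ↦ 4·6 + 4|_6 = 28 ⇒ 27
(2) 27|_6 = 4·6 + 3 ↦ 4·7 + 3|_7 = 31 ⇒ 30
(3) 30|_7 = 4·7 + 2 ↦ 4·8 + 2|_8 = 34 ⇒ 33
(4) 33|_8 = 4·8 + 1 ↦ 4·9 + 1|_9 = 37 ⇒ 36
(5) 36|_9 = 4·9 ↦ 4·10|_10 = 40 ⇒ 39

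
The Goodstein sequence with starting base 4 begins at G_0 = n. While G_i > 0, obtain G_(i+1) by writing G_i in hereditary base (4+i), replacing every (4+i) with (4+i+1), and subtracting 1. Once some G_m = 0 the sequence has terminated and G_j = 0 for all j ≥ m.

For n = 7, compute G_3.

7

G_0 = 7. HB_4(7) = 4 + 3. Bump = 8. G_1 = 7.
G_1 = 7. HB_5(7) = 5 + 2. Bump = 8. G_2 = 7.
G_2 = 7. HB_6(7) = 6 + 1. Bump = 8. G_3 = 7.
G_3 = 7. HB_7(7) = 7. Bump = 8. G_4 = 7.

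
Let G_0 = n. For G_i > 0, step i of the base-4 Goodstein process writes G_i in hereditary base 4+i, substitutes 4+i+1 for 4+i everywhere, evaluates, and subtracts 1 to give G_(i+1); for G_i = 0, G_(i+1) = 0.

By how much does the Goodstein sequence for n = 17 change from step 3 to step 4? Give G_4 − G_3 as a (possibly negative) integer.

4

step 0: 17 = 4^2 + 1; sub 5 for 4: 5^2 + 1; = 26; G_1 = 26−1 = 25
step 1: 25 = 5^2; sub 6 for 5: 6^2; = 36; G_2 = 36−1 = 35
step 2: 35 = 5·6 + 5; sub 7 for 6: 5·7 + 5; = 40; G_3 = 40−1 = 39
step 3: 39 = 5·7 + 4; sub 8 for 7: 5·8 + 4; = 44; G_4 = 44−1 = 43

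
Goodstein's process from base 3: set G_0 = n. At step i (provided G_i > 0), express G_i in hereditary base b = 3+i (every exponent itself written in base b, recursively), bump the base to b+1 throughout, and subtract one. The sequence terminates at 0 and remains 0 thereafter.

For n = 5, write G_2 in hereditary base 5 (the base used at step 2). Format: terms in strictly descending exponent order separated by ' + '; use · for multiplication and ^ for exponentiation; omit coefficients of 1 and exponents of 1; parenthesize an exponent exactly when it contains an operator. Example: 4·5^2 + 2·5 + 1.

5

G_0=5  [base 3] 3 + 2  →[3↦4]→  4 + 2 = 6  −1 ⇒ G_1=5
G_1=5  [base 4] 4 + 1  →[4↦5]→  5 + 1 = 6  −1 ⇒ G_2=5
G_2=5  [base 5] 5  →[5↦6]→  6 = 6  −1 ⇒ G_3=5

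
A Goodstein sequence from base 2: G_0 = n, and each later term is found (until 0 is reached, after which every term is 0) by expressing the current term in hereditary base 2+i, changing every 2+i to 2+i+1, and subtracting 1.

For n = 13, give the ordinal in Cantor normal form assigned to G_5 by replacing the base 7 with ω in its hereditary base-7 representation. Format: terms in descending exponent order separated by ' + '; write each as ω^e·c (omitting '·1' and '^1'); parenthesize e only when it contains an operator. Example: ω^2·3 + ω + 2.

ω^(ω + 1) + ω^3·3 + ω^2·3 + ω·3

G_0=13  [base 2] 2^(2 + 1) + 2^2 + 1  →[2↦3]→  3^(3 + 1) + 3^3 + 1 = 109  −1 ⇒ G_1=108
G_1=108  [base 3] 3^(3 + 1) + 3^3  →[3↦4]→  4^(4 + 1) + 4^4 = 1280  −1 ⇒ G_2=1279
G_2=1279  [base 4] 4^(4 + 1) + 3·4^3 + 3·4^2 + 3·4 + 3  →[4↦5]→  5^(5 + 1) + 3·5^3 + 3·5^2 + 3·5 + 3 = 16093  −1 ⇒ G_3=16092
G_3=16092  [base 5] 5^(5 + 1) + 3·5^3 + 3·5^2 + 3·5 + 2  →[5↦6]→  6^(6 + 1) + 3·6^3 + 3·6^2 + 3·6 + 2 = 280712  −1 ⇒ G_4=280711
G_4=280711  [base 6] 6^(6 + 1) + 3·6^3 + 3·6^2 + 3·6 + 1  →[6↦7]→  7^(7 + 1) + 3·7^3 + 3·7^2 + 3·7 + 1 = 5765999  −1 ⇒ G_5=5765998
G_5=5765998  [base 7] 7^(7 + 1) + 3·7^3 + 3·7^2 + 3·7  →[7↦8]→  8^(8 + 1) + 3·8^3 + 3·8^2 + 3·8 = 134219480  −1 ⇒ G_6=134219479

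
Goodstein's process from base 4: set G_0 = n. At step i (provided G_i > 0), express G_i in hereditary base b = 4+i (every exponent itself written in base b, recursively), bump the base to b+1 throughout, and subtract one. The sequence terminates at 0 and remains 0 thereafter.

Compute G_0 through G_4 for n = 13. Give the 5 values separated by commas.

G_0=13  [base 4] 3·4 + 1  →[4↦5]→  3·5 + 1 = 16  −1 ⇒ G_1=15
G_1=15  [base 5] 3·5  →[5↦6]→  3·6 = 18  −1 ⇒ G_2=17
G_2=17  [base 6] 2·6 + 5  →[6↦7]→  2·7 + 5 = 19  −1 ⇒ G_3=18
G_3=18  [base 7] 2·7 + 4  →[7↦8]→  2·8 + 4 = 20  −1 ⇒ G_4=19

13, 15, 17, 18, 19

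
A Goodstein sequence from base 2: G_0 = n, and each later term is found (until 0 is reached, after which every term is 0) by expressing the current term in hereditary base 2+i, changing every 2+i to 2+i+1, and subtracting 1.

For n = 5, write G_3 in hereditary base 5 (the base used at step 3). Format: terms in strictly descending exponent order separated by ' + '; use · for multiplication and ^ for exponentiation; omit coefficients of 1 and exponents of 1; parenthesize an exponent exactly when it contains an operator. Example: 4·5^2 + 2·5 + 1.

3·5^3 + 3·5^2 + 3·5 + 2

i=0: 5 = 2^2 + 1 (b=2); 2→3: 3^3 + 1 = 28; 28−1 = 27
i=1: 27 = 3^3 (b=3); 3→4: 4^4 = 256; 256−1 = 255
i=2: 255 = 3·4^3 + 3·4^2 + 3·4 + 3 (b=4); 4→5: 3·5^3 + 3·5^2 + 3·5 + 3 = 468; 468−1 = 467
i=3: 467 = 3·5^3 + 3·5^2 + 3·5 + 2 (b=5); 5→6: 3·6^3 + 3·6^2 + 3·6 + 2 = 776; 776−1 = 775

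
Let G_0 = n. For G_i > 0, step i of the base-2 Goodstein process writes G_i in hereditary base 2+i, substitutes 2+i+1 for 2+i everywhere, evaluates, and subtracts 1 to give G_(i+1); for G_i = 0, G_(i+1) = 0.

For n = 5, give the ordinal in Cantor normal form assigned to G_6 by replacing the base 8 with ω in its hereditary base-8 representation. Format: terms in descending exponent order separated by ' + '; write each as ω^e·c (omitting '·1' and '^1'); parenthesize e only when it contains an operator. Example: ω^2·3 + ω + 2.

ω^3·3 + ω^2·3 + ω·2 + 7

5 —HB2→ 2^2 + 1 —bump→ 3^3 + 1 = 28 —(−1)→ 27
27 —HB3→ 3^3 —bump→ 4^4 = 256 —(−1)→ 255
255 —HB4→ 3·4^3 + 3·4^2 + 3·4 + 3 —bump→ 3·5^3 + 3·5^2 + 3·5 + 3 = 468 —(−1)→ 467
467 —HB5→ 3·5^3 + 3·5^2 + 3·5 + 2 —bump→ 3·6^3 + 3·6^2 + 3·6 + 2 = 776 —(−1)→ 775
775 —HB6→ 3·6^3 + 3·6^2 + 3·6 + 1 —bump→ 3·7^3 + 3·7^2 + 3·7 + 1 = 1198 —(−1)→ 1197
1197 —HB7→ 3·7^3 + 3·7^2 + 3·7 —bump→ 3·8^3 + 3·8^2 + 3·8 = 1752 —(−1)→ 1751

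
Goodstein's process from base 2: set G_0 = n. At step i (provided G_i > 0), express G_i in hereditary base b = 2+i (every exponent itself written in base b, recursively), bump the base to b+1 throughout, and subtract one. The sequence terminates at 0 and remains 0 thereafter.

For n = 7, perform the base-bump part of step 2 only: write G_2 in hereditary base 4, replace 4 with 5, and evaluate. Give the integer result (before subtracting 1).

i=0: 7 = 2^2 + 2 + 1 (b=2); 2→3: 3^3 + 3 + 1 = 31; 31−1 = 30
i=1: 30 = 3^3 + 3 (b=3); 3→4: 4^4 + 4 = 260; 260−1 = 259

3128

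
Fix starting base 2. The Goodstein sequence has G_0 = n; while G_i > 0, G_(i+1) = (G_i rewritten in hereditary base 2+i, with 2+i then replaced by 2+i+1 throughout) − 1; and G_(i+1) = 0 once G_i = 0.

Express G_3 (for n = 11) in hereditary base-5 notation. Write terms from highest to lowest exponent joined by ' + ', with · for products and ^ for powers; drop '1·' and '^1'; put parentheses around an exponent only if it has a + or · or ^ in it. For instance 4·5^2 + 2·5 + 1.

5^(5 + 1) + 2

base 2: 11 = 2^(2 + 1) + 2 + 1; at 3: 3^(3 + 1) + 3 + 1 = 85; next = 84
base 3: 84 = 3^(3 + 1) + 3; at 4: 4^(4 + 1) + 4 = 1028; next = 1027
base 4: 1027 = 4^(4 + 1) + 3; at 5: 5^(5 + 1) + 3 = 15628; next = 15627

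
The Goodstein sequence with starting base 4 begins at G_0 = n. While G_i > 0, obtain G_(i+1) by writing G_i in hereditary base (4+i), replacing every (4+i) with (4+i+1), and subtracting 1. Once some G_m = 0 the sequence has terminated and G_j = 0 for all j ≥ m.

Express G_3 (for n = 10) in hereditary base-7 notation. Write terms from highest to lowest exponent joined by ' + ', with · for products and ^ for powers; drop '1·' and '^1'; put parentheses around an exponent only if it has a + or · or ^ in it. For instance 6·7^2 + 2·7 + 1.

base 4: 10 = 2·4 + 2; at 5: 2·5 + 2 = 12; next = 11
base 5: 11 = 2·5 + 1; at 6: 2·6 + 1 = 13; next = 12
base 6: 12 = 2·6; at 7: 2·7 = 14; next = 13

7 + 6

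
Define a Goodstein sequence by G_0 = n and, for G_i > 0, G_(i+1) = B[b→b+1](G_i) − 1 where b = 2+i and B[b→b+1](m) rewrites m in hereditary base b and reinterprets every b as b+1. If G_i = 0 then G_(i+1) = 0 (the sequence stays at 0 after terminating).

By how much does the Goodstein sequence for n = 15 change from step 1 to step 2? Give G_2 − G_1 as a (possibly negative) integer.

1172

i=0: 15 = 2^(2 + 1) + 2^2 + 2 + 1 (b=2); 2→3: 3^(3 + 1) + 3^3 + 3 + 1 = 112; 112−1 = 111
i=1: 111 = 3^(3 + 1) + 3^3 + 3 (b=3); 3→4: 4^(4 + 1) + 4^4 + 4 = 1284; 1284−1 = 1283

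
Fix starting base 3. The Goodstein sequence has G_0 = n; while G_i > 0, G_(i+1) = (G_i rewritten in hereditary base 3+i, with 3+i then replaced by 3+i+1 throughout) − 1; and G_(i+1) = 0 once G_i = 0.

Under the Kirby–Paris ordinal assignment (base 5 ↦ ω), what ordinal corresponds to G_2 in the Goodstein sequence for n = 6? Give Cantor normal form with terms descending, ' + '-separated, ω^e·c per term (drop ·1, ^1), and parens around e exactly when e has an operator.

G_0 = 6. HB_3(6) = 2·3. Bump = 8. G_1 = 7.
G_1 = 7. HB_4(7) = 4 + 3. Bump = 8. G_2 = 7.

ω + 2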